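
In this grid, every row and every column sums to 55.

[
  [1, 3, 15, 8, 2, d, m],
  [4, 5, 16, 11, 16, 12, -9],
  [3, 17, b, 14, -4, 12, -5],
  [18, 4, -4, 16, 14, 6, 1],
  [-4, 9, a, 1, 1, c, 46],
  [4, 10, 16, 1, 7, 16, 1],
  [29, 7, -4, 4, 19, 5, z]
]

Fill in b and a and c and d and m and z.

b = 18, a = -2, c = 4, d = 0, m = 26, z = -5

Row 3: 3 + 17 + 14 − 4 + 12 − 5 = 37, so its missing entry is 55 − 37 = 18.
Column 3: 15 + 16 + 18 − 4 + 16 − 4 = 57, so its missing entry is 55 − 57 = -2.
Row 5: -4 + 9 − 2 + 1 + 1 + 46 = 51, so its missing entry is 55 − 51 = 4.
Column 6: 12 + 12 + 6 + 4 + 16 + 5 = 55, so its missing entry is 55 − 55 = 0.
Row 1: 1 + 3 + 15 + 8 + 2 + 0 = 29, so its missing entry is 55 − 29 = 26.
Row 7: 29 + 7 − 4 + 4 + 19 + 5 = 60, so its missing entry is 55 − 60 = -5.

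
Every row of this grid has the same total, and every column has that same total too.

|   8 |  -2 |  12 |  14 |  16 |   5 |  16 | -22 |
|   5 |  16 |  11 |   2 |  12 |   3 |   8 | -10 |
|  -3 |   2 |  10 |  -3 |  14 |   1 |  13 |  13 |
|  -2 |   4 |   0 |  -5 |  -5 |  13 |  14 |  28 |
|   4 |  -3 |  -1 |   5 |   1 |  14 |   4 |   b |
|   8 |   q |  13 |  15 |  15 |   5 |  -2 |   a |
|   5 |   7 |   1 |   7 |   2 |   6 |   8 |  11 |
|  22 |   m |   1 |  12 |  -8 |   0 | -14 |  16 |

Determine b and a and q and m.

Rows 1 and 2 both sum to 47, so that's the common total.
The known cells in row 8 total 29, leaving 47 − 29 = 18 for the blank.
The known cells in column 2 total 42, leaving 47 − 42 = 5 for the blank.
The known cells in row 5 total 24, leaving 47 − 24 = 23 for the blank.
The known cells in row 6 total 59, leaving 47 − 59 = -12 for the blank.

b = 23, a = -12, q = 5, m = 18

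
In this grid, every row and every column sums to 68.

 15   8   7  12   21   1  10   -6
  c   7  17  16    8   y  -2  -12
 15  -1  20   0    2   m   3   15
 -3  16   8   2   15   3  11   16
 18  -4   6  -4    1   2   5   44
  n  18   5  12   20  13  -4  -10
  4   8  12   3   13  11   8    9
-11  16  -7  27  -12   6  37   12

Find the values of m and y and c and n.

m = 14, y = 18, c = 16, n = 14

Row 3 has 15 − 1 + 20 + 0 + 2 + 3 + 15 = 54; the blank must be 68 − 54 = 14.
Row 6 has 18 + 5 + 12 + 20 + 13 − 4 − 10 = 54; the blank must be 68 − 54 = 14.
Column 1 has 15 + 15 − 3 + 18 + 14 + 4 − 11 = 52; the blank must be 68 − 52 = 16.
Row 2 has 16 + 7 + 17 + 16 + 8 − 2 − 12 = 50; the blank must be 68 − 50 = 18.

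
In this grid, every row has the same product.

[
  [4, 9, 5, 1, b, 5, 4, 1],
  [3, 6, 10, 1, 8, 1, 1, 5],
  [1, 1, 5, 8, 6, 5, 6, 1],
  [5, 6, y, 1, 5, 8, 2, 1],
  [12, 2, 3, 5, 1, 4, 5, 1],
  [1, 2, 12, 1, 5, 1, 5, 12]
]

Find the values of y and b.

Rows 3 and 5 each multiply to 7200, so every row has product 7200.
Row 4: 5×6×1×5×8×2×1 = 2400, so the missing entry is 7200 ÷ 2400 = 3.
Row 1: 4×9×5×1×5×4×1 = 3600, so the missing entry is 7200 ÷ 3600 = 2.

y = 3, b = 2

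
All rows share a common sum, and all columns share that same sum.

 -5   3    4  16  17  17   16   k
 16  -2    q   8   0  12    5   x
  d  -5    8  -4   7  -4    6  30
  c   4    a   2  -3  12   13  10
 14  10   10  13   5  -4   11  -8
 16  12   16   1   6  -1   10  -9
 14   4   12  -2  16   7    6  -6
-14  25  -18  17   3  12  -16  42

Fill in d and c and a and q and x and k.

Rows 5 and 6 both sum to 51, so that's the common total.
Row 1: -5 + 3 + 4 + 16 + 17 + 17 + 16 = 68, so its missing entry is 51 − 68 = -17.
Row 3: -5 + 8 − 4 + 7 − 4 + 6 + 30 = 38, so its missing entry is 51 − 38 = 13.
Column 1: -5 + 16 + 13 + 14 + 16 + 14 − 14 = 54, so its missing entry is 51 − 54 = -3.
Column 8: -17 + 30 + 10 − 8 − 9 − 6 + 42 = 42, so its missing entry is 51 − 42 = 9.
Row 2: 16 − 2 + 8 + 0 + 12 + 5 + 9 = 48, so its missing entry is 51 − 48 = 3.
Row 4: -3 + 4 + 2 − 3 + 12 + 13 + 10 = 35, so its missing entry is 51 − 35 = 16.

d = 13, c = -3, a = 16, q = 3, x = 9, k = -17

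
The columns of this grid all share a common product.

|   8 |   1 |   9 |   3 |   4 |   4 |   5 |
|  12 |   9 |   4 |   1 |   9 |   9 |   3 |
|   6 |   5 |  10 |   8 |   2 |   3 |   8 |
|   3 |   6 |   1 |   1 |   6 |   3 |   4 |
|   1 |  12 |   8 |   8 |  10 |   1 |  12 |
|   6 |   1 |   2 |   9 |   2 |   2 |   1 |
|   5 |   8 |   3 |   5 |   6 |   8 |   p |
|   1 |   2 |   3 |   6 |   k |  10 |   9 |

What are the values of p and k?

Columns 3 and 4 each multiply to 51840, so every column has product 51840.
Column 7: 5×3×8×4×12×1×9 = 51840, so the missing entry is 51840 ÷ 51840 = 1.
Column 5: 4×9×2×6×10×2×6 = 51840, so the missing entry is 51840 ÷ 51840 = 1.

p = 1, k = 1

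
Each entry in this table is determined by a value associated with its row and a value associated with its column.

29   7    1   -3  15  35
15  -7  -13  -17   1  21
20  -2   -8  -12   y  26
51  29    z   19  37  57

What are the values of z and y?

The difference between any two rows is the same in every column — this is an addition table with the headers hidden.
Row 4 minus row 1 is 57 − 35 = 22, so its entry in column 3 is 1 + 22 = 23.
Row 3 minus row 1 is 26 − 35 = -9, so its entry in column 5 is 15 + (-9) = 6.

z = 23, y = 6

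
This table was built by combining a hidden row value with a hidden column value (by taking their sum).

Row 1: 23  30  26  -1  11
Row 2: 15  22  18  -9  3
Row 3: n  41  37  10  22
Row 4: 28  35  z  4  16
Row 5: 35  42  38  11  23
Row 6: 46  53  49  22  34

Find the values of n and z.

n = 34, z = 31

The difference between any two rows is the same in every column — this is an addition table with the headers hidden.
Row 3 minus row 1 is 41 − 30 = 11, so its entry in column 1 is 23 + 11 = 34.
Row 4 minus row 1 is 35 − 30 = 5, so its entry in column 3 is 26 + 5 = 31.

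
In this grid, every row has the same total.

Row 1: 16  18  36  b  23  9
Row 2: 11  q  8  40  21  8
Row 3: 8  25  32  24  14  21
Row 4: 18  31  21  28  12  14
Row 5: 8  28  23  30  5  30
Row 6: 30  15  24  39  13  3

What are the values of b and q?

Row 4 sums to 124 and so does row 6; that's the common total.
In row 1 the known cells total 102, leaving 124 − 102 = 22.
In row 2 the known cells total 88, leaving 124 − 88 = 36.

b = 22, q = 36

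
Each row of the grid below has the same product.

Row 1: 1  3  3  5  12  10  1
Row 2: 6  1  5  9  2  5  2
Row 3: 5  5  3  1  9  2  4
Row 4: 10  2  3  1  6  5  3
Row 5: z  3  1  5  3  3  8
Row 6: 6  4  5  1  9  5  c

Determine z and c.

z = 5, c = 1

Rows 1 and 3 each multiply to 5400, so every row has product 5400.
Row 5: 3×1×5×3×3×8 = 1080, so the missing entry is 5400 ÷ 1080 = 5.
Row 6: 6×4×5×1×9×5 = 5400, so the missing entry is 5400 ÷ 5400 = 1.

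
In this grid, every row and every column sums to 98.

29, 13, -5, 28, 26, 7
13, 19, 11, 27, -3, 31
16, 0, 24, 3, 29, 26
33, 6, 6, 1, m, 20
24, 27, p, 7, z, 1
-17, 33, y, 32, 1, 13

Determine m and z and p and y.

The known cells in row 4 total 66, leaving 98 − 66 = 32 for the blank.
The known cells in column 5 total 85, leaving 98 − 85 = 13 for the blank.
The known cells in row 5 total 72, leaving 98 − 72 = 26 for the blank.
The known cells in row 6 total 62, leaving 98 − 62 = 36 for the blank.

m = 32, z = 13, p = 26, y = 36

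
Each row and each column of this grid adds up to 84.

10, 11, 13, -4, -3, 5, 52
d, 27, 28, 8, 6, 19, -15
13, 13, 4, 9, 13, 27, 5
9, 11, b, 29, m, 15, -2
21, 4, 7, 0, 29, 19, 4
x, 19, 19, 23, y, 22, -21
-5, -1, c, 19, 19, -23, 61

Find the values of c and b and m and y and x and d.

c = 14, b = -1, m = 23, y = -3, x = 25, d = 11

Row 7 has -5 − 1 + 19 + 19 − 23 + 61 = 70; the blank must be 84 − 70 = 14.
Row 2 has 27 + 28 + 8 + 6 + 19 − 15 = 73; the blank must be 84 − 73 = 11.
Column 1 has 10 + 11 + 13 + 9 + 21 − 5 = 59; the blank must be 84 − 59 = 25.
Row 6 has 25 + 19 + 19 + 23 + 22 − 21 = 87; the blank must be 84 − 87 = -3.
Column 5 has -3 + 6 + 13 + 29 − 3 + 19 = 61; the blank must be 84 − 61 = 23.
Row 4 has 9 + 11 + 29 + 23 + 15 − 2 = 85; the blank must be 84 − 85 = -1.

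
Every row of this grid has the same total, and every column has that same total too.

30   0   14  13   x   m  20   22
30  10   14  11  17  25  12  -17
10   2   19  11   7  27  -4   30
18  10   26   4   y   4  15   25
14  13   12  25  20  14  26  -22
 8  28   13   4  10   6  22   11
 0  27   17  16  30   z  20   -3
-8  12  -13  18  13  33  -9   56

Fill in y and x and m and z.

y = 0, x = 5, m = -2, z = -5

Rows 2 and 3 both sum to 102, so that's the common total.
The known cells in row 7 total 107, leaving 102 − 107 = -5 for the blank.
The known cells in row 4 total 102, leaving 102 − 102 = 0 for the blank.
The known cells in column 5 total 97, leaving 102 − 97 = 5 for the blank.
The known cells in row 1 total 104, leaving 102 − 104 = -2 for the blank.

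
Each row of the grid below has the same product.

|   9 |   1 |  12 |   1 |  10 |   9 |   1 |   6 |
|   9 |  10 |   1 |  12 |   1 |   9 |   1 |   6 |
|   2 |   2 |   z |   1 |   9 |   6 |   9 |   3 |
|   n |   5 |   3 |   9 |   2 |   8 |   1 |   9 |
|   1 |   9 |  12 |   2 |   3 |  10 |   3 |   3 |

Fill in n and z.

Rows 1 and 2 each multiply to 58320, so every row has product 58320.
Row 4: 5×3×9×2×8×1×9 = 19440, so the missing entry is 58320 ÷ 19440 = 3.
Row 3: 2×2×1×9×6×9×3 = 5832, so the missing entry is 58320 ÷ 5832 = 10.

n = 3, z = 10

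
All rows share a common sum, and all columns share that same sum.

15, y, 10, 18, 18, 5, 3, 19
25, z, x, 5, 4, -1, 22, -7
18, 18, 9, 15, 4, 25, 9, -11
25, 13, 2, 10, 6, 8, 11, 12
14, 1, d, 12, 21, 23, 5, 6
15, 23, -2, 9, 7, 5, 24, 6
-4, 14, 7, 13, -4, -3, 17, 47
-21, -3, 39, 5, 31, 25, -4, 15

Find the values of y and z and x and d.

y = -1, z = 22, x = 17, d = 5

Rows 3 and 4 both sum to 87, so that's the common total.
Row 1: 15 + 10 + 18 + 18 + 5 + 3 + 19 = 88, so its missing entry is 87 − 88 = -1.
Column 2: -1 + 18 + 13 + 1 + 23 + 14 − 3 = 65, so its missing entry is 87 − 65 = 22.
Row 2: 25 + 22 + 5 + 4 − 1 + 22 − 7 = 70, so its missing entry is 87 − 70 = 17.
Row 5: 14 + 1 + 12 + 21 + 23 + 5 + 6 = 82, so its missing entry is 87 − 82 = 5.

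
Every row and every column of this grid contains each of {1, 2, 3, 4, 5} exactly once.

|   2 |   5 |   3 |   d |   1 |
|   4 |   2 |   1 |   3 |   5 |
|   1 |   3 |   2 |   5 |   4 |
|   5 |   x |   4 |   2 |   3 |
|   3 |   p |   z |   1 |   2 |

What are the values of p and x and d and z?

p = 4, x = 1, d = 4, z = 5

At (row 4, col 2): row 4 already has {2, 3, 4, 5}, so the value is 1.
Cell (1,4): row 1 already has {1, 2, 3, 5} → 4.
At (row 5, col 2): column 2 already has {1, 2, 3, 5}, so the value is 4.
For row 5, column 3: row 5 already has {1, 2, 3, 4}; that leaves 5.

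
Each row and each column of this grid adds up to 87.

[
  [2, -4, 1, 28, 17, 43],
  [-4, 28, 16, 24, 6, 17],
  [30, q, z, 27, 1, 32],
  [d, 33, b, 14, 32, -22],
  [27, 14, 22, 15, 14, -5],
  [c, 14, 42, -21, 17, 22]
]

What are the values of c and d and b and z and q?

The known cells in column 2 total 85, leaving 87 − 85 = 2 for the blank.
The known cells in row 6 total 74, leaving 87 − 74 = 13 for the blank.
The known cells in column 1 total 68, leaving 87 − 68 = 19 for the blank.
The known cells in row 3 total 92, leaving 87 − 92 = -5 for the blank.
The known cells in row 4 total 76, leaving 87 − 76 = 11 for the blank.

c = 13, d = 19, b = 11, z = -5, q = 2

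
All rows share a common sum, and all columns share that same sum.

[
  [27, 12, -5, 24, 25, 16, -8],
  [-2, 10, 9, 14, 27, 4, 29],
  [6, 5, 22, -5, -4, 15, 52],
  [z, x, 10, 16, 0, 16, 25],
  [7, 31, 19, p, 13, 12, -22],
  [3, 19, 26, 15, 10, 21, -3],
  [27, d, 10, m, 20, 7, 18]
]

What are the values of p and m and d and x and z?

p = 31, m = -4, d = 13, x = 1, z = 23

Rows 1 and 2 both sum to 91, so that's the common total.
Row 5 has 7 + 31 + 19 + 13 + 12 − 22 = 60; the blank must be 91 − 60 = 31.
Column 1 has 27 − 2 + 6 + 7 + 3 + 27 = 68; the blank must be 91 − 68 = 23.
Row 4 has 23 + 10 + 16 + 0 + 16 + 25 = 90; the blank must be 91 − 90 = 1.
Column 2 has 12 + 10 + 5 + 1 + 31 + 19 = 78; the blank must be 91 − 78 = 13.
Row 7 has 27 + 13 + 10 + 20 + 7 + 18 = 95; the blank must be 91 − 95 = -4.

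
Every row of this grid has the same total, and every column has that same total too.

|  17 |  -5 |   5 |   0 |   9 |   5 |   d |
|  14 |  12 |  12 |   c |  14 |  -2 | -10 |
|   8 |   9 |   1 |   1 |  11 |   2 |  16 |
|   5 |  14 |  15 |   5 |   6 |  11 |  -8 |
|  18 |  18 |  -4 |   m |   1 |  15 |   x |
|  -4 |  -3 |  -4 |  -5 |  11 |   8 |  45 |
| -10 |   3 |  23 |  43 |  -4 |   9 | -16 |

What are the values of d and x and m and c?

d = 17, x = 4, m = -4, c = 8

Rows 3 and 4 both sum to 48, so that's the common total.
Row 2: 14 + 12 + 12 + 14 − 2 − 10 = 40, so its missing entry is 48 − 40 = 8.
Column 4: 0 + 8 + 1 + 5 − 5 + 43 = 52, so its missing entry is 48 − 52 = -4.
Row 5: 18 + 18 − 4 − 4 + 1 + 15 = 44, so its missing entry is 48 − 44 = 4.
Row 1: 17 − 5 + 5 + 0 + 9 + 5 = 31, so its missing entry is 48 − 31 = 17.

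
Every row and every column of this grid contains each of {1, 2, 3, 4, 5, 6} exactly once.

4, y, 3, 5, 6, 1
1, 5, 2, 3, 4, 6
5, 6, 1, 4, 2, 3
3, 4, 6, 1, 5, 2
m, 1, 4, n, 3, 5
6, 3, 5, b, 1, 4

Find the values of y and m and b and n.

For row 1, column 2: row 1 already has {1, 3, 4, 5, 6}; that leaves 2.
Cell (6,4): row 6 already has {1, 3, 4, 5, 6} → 2.
At (row 5, col 1): column 1 already has {1, 3, 4, 5, 6}, so the value is 2.
At (row 5, col 4): row 5 already has {1, 2, 3, 4, 5}, so the value is 6.

y = 2, m = 2, b = 2, n = 6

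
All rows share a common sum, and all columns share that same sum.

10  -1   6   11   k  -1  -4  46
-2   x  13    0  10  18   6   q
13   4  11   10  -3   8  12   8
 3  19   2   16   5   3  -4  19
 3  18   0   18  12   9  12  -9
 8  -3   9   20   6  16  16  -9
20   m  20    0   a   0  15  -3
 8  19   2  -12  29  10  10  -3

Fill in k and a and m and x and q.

Rows 3 and 4 both sum to 63, so that's the common total.
Row 1: 10 − 1 + 6 + 11 − 1 − 4 + 46 = 67, so its missing entry is 63 − 67 = -4.
Column 5: -4 + 10 − 3 + 5 + 12 + 6 + 29 = 55, so its missing entry is 63 − 55 = 8.
Row 7: 20 + 20 + 0 + 8 + 0 + 15 − 3 = 60, so its missing entry is 63 − 60 = 3.
Column 2: -1 + 4 + 19 + 18 − 3 + 3 + 19 = 59, so its missing entry is 63 − 59 = 4.
Row 2: -2 + 4 + 13 + 0 + 10 + 18 + 6 = 49, so its missing entry is 63 − 49 = 14.

k = -4, a = 8, m = 3, x = 4, q = 14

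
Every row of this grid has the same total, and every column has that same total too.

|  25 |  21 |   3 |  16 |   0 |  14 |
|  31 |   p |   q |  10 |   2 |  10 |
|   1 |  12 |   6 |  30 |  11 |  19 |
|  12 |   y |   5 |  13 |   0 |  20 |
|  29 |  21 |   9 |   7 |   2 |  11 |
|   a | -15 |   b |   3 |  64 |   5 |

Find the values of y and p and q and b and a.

Rows 1 and 3 both sum to 79, so that's the common total.
Row 4: 12 + 5 + 13 + 0 + 20 = 50, so its missing entry is 79 − 50 = 29.
Column 2: 21 + 12 + 29 + 21 − 15 = 68, so its missing entry is 79 − 68 = 11.
Row 2: 31 + 11 + 10 + 2 + 10 = 64, so its missing entry is 79 − 64 = 15.
Column 1: 25 + 31 + 1 + 12 + 29 = 98, so its missing entry is 79 − 98 = -19.
Row 6: -19 − 15 + 3 + 64 + 5 = 38, so its missing entry is 79 − 38 = 41.

y = 29, p = 11, q = 15, b = 41, a = -19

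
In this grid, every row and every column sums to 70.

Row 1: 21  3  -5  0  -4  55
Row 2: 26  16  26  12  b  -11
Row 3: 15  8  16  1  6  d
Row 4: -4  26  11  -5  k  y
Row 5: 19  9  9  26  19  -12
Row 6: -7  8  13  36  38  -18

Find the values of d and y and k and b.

The known cells in row 2 total 69, leaving 70 − 69 = 1 for the blank.
The known cells in row 3 total 46, leaving 70 − 46 = 24 for the blank.
The known cells in column 5 total 60, leaving 70 − 60 = 10 for the blank.
The known cells in row 4 total 38, leaving 70 − 38 = 32 for the blank.

d = 24, y = 32, k = 10, b = 1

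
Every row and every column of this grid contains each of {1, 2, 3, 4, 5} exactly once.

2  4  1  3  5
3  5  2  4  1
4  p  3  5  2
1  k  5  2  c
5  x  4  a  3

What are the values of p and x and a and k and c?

For row 3, column 2: row 3 already has {2, 3, 4, 5}; that leaves 1.
Cell (4,5): column 5 already has {1, 2, 3, 5} → 4.
At (row 5, col 4): column 4 already has {2, 3, 4, 5}, so the value is 1.
Cell (4,2): row 4 already has {1, 2, 4, 5} → 3.
At (row 5, col 2): row 5 already has {1, 3, 4, 5}, so the value is 2.

p = 1, x = 2, a = 1, k = 3, c = 4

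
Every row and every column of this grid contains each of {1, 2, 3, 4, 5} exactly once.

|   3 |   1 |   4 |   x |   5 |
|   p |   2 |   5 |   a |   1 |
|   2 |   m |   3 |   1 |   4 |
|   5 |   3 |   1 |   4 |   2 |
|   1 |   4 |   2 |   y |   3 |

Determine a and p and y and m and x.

a = 3, p = 4, y = 5, m = 5, x = 2

Cell (3,2): row 3 already has {1, 2, 3, 4} → 5.
For row 5, column 4: row 5 already has {1, 2, 3, 4}; that leaves 5.
For row 1, column 4: row 1 already has {1, 3, 4, 5}; that leaves 2.
Cell (2,1): column 1 already has {1, 2, 3, 5} → 4.
At (row 2, col 4): row 2 already has {1, 2, 4, 5}, so the value is 3.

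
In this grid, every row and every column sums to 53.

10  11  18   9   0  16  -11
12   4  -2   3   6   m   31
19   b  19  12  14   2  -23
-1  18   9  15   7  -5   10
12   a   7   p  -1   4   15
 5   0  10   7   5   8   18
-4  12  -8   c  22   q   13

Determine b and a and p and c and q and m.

Row 3 has 19 + 19 + 12 + 14 + 2 − 23 = 43; the blank must be 53 − 43 = 10.
Row 2 has 12 + 4 − 2 + 3 + 6 + 31 = 54; the blank must be 53 − 54 = -1.
Column 6 has 16 − 1 + 2 − 5 + 4 + 8 = 24; the blank must be 53 − 24 = 29.
Row 7 has -4 + 12 − 8 + 22 + 29 + 13 = 64; the blank must be 53 − 64 = -11.
Column 4 has 9 + 3 + 12 + 15 + 7 − 11 = 35; the blank must be 53 − 35 = 18.
Row 5 has 12 + 7 + 18 − 1 + 4 + 15 = 55; the blank must be 53 − 55 = -2.

b = 10, a = -2, p = 18, c = -11, q = 29, m = -1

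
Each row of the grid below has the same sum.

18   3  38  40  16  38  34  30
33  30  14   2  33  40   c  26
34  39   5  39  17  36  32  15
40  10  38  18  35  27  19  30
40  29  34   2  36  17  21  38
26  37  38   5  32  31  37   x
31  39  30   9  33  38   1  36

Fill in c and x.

Rows 4 and 5 both add up to 217, so every row sums to 217.
Row 2: 33 + 30 + 14 + 2 + 33 + 40 + 26 = 178, so the missing entry is 217 − 178 = 39.
Row 6: 26 + 37 + 38 + 5 + 32 + 31 + 37 = 206, so the missing entry is 217 − 206 = 11.

c = 39, x = 11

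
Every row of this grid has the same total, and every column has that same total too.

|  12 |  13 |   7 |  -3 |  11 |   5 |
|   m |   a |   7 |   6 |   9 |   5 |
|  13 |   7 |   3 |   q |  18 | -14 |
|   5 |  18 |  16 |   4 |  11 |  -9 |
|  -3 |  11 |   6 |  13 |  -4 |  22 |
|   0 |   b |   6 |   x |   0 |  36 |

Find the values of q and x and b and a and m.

Rows 1 and 4 both sum to 45, so that's the common total.
Row 3: 13 + 7 + 3 + 18 − 14 = 27, so its missing entry is 45 − 27 = 18.
Column 4: -3 + 6 + 18 + 4 + 13 = 38, so its missing entry is 45 − 38 = 7.
Row 6: 0 + 6 + 7 + 0 + 36 = 49, so its missing entry is 45 − 49 = -4.
Column 2: 13 + 7 + 18 + 11 − 4 = 45, so its missing entry is 45 − 45 = 0.
Row 2: 0 + 7 + 6 + 9 + 5 = 27, so its missing entry is 45 − 27 = 18.

q = 18, x = 7, b = -4, a = 0, m = 18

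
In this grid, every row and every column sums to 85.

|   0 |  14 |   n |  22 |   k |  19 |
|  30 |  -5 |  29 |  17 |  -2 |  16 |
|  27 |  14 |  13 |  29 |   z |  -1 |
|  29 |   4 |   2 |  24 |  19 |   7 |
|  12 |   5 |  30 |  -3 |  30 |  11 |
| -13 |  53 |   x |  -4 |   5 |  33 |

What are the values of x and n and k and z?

The known cells in row 3 total 82, leaving 85 − 82 = 3 for the blank.
The known cells in column 5 total 55, leaving 85 − 55 = 30 for the blank.
The known cells in row 1 total 85, leaving 85 − 85 = 0 for the blank.
The known cells in row 6 total 74, leaving 85 − 74 = 11 for the blank.

x = 11, n = 0, k = 30, z = 3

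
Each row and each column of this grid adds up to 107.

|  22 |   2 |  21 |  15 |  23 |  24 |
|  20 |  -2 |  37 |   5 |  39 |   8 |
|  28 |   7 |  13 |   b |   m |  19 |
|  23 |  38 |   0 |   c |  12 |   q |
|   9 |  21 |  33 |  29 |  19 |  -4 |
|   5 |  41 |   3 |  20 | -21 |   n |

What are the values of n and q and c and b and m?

n = 59, q = 1, c = 33, b = 5, m = 35

Column 5: 23 + 39 + 12 + 19 − 21 = 72, so its missing entry is 107 − 72 = 35.
Row 6: 5 + 41 + 3 + 20 − 21 = 48, so its missing entry is 107 − 48 = 59.
Row 3: 28 + 7 + 13 + 35 + 19 = 102, so its missing entry is 107 − 102 = 5.
Column 4: 15 + 5 + 5 + 29 + 20 = 74, so its missing entry is 107 − 74 = 33.
Row 4: 23 + 38 + 0 + 33 + 12 = 106, so its missing entry is 107 − 106 = 1.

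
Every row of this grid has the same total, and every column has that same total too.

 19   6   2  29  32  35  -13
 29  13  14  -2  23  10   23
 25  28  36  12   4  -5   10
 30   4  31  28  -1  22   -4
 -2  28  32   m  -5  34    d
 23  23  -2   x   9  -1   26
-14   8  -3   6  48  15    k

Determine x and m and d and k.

x = 32, m = 5, d = 18, k = 50

Rows 1 and 2 both sum to 110, so that's the common total.
The known cells in row 6 total 78, leaving 110 − 78 = 32 for the blank.
The known cells in row 7 total 60, leaving 110 − 60 = 50 for the blank.
The known cells in column 7 total 92, leaving 110 − 92 = 18 for the blank.
The known cells in row 5 total 105, leaving 110 − 105 = 5 for the blank.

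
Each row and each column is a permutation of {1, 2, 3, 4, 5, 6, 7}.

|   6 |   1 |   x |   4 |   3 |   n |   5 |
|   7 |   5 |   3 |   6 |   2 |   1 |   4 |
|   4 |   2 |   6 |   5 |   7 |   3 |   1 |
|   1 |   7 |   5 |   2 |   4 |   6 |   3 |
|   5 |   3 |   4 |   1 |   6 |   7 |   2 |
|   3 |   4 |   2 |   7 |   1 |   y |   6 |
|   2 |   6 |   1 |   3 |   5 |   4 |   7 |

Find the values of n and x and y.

n = 2, x = 7, y = 5

At (row 1, col 3): column 3 already has {1, 2, 3, 4, 5, 6}, so the value is 7.
For row 6, column 6: row 6 already has {1, 2, 3, 4, 6, 7}; that leaves 5.
Cell (1,6): row 1 already has {1, 3, 4, 5, 6, 7} → 2.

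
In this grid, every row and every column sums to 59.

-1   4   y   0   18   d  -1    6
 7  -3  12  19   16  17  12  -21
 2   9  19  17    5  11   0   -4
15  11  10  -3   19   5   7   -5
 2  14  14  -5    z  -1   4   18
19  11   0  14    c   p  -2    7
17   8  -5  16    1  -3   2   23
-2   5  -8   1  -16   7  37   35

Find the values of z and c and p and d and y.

Row 5 has 2 + 14 + 14 − 5 − 1 + 4 + 18 = 46; the blank must be 59 − 46 = 13.
Column 5 has 18 + 16 + 5 + 19 + 13 + 1 − 16 = 56; the blank must be 59 − 56 = 3.
Row 6 has 19 + 11 + 0 + 14 + 3 − 2 + 7 = 52; the blank must be 59 − 52 = 7.
Column 3 has 12 + 19 + 10 + 14 + 0 − 5 − 8 = 42; the blank must be 59 − 42 = 17.
Row 1 has -1 + 4 + 17 + 0 + 18 − 1 + 6 = 43; the blank must be 59 − 43 = 16.

z = 13, c = 3, p = 7, d = 16, y = 17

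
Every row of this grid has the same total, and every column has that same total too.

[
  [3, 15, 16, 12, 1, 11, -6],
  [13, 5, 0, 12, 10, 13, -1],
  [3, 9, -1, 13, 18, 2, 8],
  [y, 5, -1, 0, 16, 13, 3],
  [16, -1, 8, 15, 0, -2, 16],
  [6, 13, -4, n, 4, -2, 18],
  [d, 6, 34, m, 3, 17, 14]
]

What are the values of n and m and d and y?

Rows 1 and 2 both sum to 52, so that's the common total.
Row 6 has 6 + 13 − 4 + 4 − 2 + 18 = 35; the blank must be 52 − 35 = 17.
Column 4 has 12 + 12 + 13 + 0 + 15 + 17 = 69; the blank must be 52 − 69 = -17.
Row 4 has 5 − 1 + 0 + 16 + 13 + 3 = 36; the blank must be 52 − 36 = 16.
Row 7 has 6 + 34 − 17 + 3 + 17 + 14 = 57; the blank must be 52 − 57 = -5.

n = 17, m = -17, d = -5, y = 16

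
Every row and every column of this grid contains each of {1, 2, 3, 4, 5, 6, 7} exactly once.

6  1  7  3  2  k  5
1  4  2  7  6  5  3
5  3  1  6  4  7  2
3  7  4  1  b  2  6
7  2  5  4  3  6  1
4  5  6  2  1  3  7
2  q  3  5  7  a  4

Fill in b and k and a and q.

b = 5, k = 4, a = 1, q = 6

Cell (7,2): column 2 already has {1, 2, 3, 4, 5, 7} → 6.
For row 4, column 5: row 4 already has {1, 2, 3, 4, 6, 7}; that leaves 5.
At (row 7, col 6): row 7 already has {2, 3, 4, 5, 6, 7}, so the value is 1.
For row 1, column 6: row 1 already has {1, 2, 3, 5, 6, 7}; that leaves 4.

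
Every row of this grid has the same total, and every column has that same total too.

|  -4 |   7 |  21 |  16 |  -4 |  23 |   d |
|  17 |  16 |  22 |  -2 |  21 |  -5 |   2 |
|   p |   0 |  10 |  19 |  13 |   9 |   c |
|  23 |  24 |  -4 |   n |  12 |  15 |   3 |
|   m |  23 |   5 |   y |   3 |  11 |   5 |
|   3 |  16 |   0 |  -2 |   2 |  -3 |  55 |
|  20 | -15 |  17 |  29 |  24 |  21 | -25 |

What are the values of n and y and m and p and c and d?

n = -2, y = 13, m = 11, p = 1, c = 19, d = 12

Rows 2 and 6 both sum to 71, so that's the common total.
Row 1: -4 + 7 + 21 + 16 − 4 + 23 = 59, so its missing entry is 71 − 59 = 12.
Row 4: 23 + 24 − 4 + 12 + 15 + 3 = 73, so its missing entry is 71 − 73 = -2.
Column 4: 16 − 2 + 19 − 2 − 2 + 29 = 58, so its missing entry is 71 − 58 = 13.
Row 5: 23 + 5 + 13 + 3 + 11 + 5 = 60, so its missing entry is 71 − 60 = 11.
Column 1: -4 + 17 + 23 + 11 + 3 + 20 = 70, so its missing entry is 71 − 70 = 1.
Row 3: 1 + 0 + 10 + 19 + 13 + 9 = 52, so its missing entry is 71 − 52 = 19.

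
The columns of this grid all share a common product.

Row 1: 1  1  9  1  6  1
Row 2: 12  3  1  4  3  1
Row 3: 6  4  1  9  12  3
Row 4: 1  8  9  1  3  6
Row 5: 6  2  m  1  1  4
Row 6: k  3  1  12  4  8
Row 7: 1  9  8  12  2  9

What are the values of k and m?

Columns 5 and 6 each multiply to 5184, so every column has product 5184.
Column 1: 1×12×6×1×6×1 = 432, so the missing entry is 5184 ÷ 432 = 12.
Column 3: 9×1×1×9×1×8 = 648, so the missing entry is 5184 ÷ 648 = 8.

k = 12, m = 8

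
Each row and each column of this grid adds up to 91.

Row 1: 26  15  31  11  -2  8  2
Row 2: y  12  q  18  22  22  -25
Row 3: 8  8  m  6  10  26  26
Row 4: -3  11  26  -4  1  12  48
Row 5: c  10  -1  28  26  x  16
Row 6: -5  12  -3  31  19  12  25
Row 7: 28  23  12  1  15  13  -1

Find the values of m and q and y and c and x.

Column 6 has 8 + 22 + 26 + 12 + 12 + 13 = 93; the blank must be 91 − 93 = -2.
Row 5 has 10 − 1 + 28 + 26 − 2 + 16 = 77; the blank must be 91 − 77 = 14.
Row 3 has 8 + 8 + 6 + 10 + 26 + 26 = 84; the blank must be 91 − 84 = 7.
Column 3 has 31 + 7 + 26 − 1 − 3 + 12 = 72; the blank must be 91 − 72 = 19.
Row 2 has 12 + 19 + 18 + 22 + 22 − 25 = 68; the blank must be 91 − 68 = 23.

m = 7, q = 19, y = 23, c = 14, x = -2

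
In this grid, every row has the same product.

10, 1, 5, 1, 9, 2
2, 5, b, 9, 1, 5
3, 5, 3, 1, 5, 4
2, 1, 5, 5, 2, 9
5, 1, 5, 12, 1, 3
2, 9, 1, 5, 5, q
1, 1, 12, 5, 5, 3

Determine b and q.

b = 2, q = 2

Rows 4 and 5 each multiply to 900, so every row has product 900.
Row 2: 2×5×9×1×5 = 450, so the missing entry is 900 ÷ 450 = 2.
Row 6: 2×9×1×5×5 = 450, so the missing entry is 900 ÷ 450 = 2.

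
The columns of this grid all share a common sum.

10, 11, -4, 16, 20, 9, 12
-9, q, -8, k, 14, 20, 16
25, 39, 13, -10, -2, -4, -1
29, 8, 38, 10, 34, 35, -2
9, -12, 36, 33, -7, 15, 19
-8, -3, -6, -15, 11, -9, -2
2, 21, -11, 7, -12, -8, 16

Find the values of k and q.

k = 17, q = -6

Columns 1 and 6 both add up to 58, so every column sums to 58.
Column 4: 16 − 10 + 10 + 33 − 15 + 7 = 41, so the missing entry is 58 − 41 = 17.
Column 2: 11 + 39 + 8 − 12 − 3 + 21 = 64, so the missing entry is 58 − 64 = -6.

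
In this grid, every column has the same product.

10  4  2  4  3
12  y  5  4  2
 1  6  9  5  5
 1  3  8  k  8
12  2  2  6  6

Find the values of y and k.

Columns 1 and 3 each multiply to 1440, so every column has product 1440.
Column 2: 4×6×3×2 = 144, so the missing entry is 1440 ÷ 144 = 10.
Column 4: 4×4×5×6 = 480, so the missing entry is 1440 ÷ 480 = 3.

y = 10, k = 3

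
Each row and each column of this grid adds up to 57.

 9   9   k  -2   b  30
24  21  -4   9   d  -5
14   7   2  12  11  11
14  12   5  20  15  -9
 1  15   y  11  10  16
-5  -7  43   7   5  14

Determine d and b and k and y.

Row 5 has 1 + 15 + 11 + 10 + 16 = 53; the blank must be 57 − 53 = 4.
Column 3 has -4 + 2 + 5 + 4 + 43 = 50; the blank must be 57 − 50 = 7.
Row 1 has 9 + 9 + 7 − 2 + 30 = 53; the blank must be 57 − 53 = 4.
Row 2 has 24 + 21 − 4 + 9 − 5 = 45; the blank must be 57 − 45 = 12.

d = 12, b = 4, k = 7, y = 4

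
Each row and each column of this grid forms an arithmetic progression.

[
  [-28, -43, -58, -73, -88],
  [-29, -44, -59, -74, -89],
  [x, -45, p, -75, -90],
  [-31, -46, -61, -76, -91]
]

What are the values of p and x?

Along each row the entries change by -15 per step; down each column they change by -1.
Row 3: from -45 at column 2, stepping by -15 to column 3 gives -60.
Row 3: from -45 at column 2, stepping by -15 to column 1 gives -30.

p = -60, x = -30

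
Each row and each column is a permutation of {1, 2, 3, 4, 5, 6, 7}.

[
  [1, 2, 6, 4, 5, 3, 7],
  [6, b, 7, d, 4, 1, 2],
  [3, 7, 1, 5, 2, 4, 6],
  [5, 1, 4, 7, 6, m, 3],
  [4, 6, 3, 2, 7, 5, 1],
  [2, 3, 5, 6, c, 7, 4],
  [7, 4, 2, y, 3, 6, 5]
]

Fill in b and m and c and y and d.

b = 5, m = 2, c = 1, y = 1, d = 3

Cell (2,2): column 2 already has {1, 2, 3, 4, 6, 7} → 5.
At (row 6, col 5): row 6 already has {2, 3, 4, 5, 6, 7}, so the value is 1.
At (row 7, col 4): row 7 already has {2, 3, 4, 5, 6, 7}, so the value is 1.
Cell (2,4): row 2 already has {1, 2, 4, 5, 6, 7} → 3.
Cell (4,6): row 4 already has {1, 3, 4, 5, 6, 7} → 2.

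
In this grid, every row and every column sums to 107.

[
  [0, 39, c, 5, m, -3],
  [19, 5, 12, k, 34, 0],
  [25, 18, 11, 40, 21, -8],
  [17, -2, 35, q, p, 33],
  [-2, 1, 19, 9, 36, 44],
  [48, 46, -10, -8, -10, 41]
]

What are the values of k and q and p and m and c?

k = 37, q = 24, p = 0, m = 26, c = 40

Column 3 has 12 + 11 + 35 + 19 − 10 = 67; the blank must be 107 − 67 = 40.
Row 1 has 0 + 39 + 40 + 5 − 3 = 81; the blank must be 107 − 81 = 26.
Column 5 has 26 + 34 + 21 + 36 − 10 = 107; the blank must be 107 − 107 = 0.
Row 4 has 17 − 2 + 35 + 0 + 33 = 83; the blank must be 107 − 83 = 24.
Row 2 has 19 + 5 + 12 + 34 + 0 = 70; the blank must be 107 − 70 = 37.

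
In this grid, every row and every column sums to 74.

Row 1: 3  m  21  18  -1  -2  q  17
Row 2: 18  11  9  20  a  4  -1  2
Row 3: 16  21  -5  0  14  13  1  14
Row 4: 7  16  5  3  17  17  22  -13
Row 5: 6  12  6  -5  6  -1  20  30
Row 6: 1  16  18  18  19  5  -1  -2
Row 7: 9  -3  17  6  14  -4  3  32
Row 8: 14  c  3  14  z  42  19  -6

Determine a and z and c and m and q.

Row 2: 18 + 11 + 9 + 20 + 4 − 1 + 2 = 63, so its missing entry is 74 − 63 = 11.
Column 5: -1 + 11 + 14 + 17 + 6 + 19 + 14 = 80, so its missing entry is 74 − 80 = -6.
Row 8: 14 + 3 + 14 − 6 + 42 + 19 − 6 = 80, so its missing entry is 74 − 80 = -6.
Column 2: 11 + 21 + 16 + 12 + 16 − 3 − 6 = 67, so its missing entry is 74 − 67 = 7.
Row 1: 3 + 7 + 21 + 18 − 1 − 2 + 17 = 63, so its missing entry is 74 − 63 = 11.

a = 11, z = -6, c = -6, m = 7, q = 11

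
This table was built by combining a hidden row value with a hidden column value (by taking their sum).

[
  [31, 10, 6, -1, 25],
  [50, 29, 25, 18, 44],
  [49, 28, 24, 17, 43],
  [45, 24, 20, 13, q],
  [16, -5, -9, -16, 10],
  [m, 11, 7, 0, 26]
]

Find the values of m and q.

m = 32, q = 39

The difference between any two rows is the same in every column — this is an addition table with the headers hidden.
Row 6 minus row 1 is 7 − 6 = 1, so its entry in column 1 is 31 + 1 = 32.
Row 4 minus row 1 is 20 − 6 = 14, so its entry in column 5 is 25 + 14 = 39.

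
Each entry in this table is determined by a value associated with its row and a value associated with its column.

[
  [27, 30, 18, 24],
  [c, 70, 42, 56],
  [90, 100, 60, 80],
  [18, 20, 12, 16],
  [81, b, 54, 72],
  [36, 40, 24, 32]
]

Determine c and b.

c = 63, b = 90

Each row is a constant multiple of every other row — this is a multiplication table with the headers hidden.
Row 2 is 56/24 = 7/3 times row 1, so its entry in column 1 is 27 × 7/3 = 63.
Row 5 is 72/24 = 3/1 times row 1, so its entry in column 2 is 30 × 3/1 = 90.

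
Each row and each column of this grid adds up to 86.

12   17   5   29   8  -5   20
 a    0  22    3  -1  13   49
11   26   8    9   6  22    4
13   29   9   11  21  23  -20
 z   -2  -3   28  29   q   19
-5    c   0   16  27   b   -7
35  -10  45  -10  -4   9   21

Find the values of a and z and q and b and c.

Column 2 has 17 + 0 + 26 + 29 − 2 − 10 = 60; the blank must be 86 − 60 = 26.
Row 6 has -5 + 26 + 0 + 16 + 27 − 7 = 57; the blank must be 86 − 57 = 29.
Column 6 has -5 + 13 + 22 + 23 + 29 + 9 = 91; the blank must be 86 − 91 = -5.
Row 5 has -2 − 3 + 28 + 29 − 5 + 19 = 66; the blank must be 86 − 66 = 20.
Row 2 has 0 + 22 + 3 − 1 + 13 + 49 = 86; the blank must be 86 − 86 = 0.

a = 0, z = 20, q = -5, b = 29, c = 26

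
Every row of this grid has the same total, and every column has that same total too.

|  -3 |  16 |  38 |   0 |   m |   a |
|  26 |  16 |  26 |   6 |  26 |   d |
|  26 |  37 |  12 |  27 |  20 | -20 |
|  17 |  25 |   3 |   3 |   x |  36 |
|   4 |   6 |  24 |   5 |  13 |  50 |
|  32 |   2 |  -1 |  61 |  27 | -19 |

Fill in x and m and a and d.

x = 18, m = -2, a = 53, d = 2

Rows 3 and 5 both sum to 102, so that's the common total.
Row 4: 17 + 25 + 3 + 3 + 36 = 84, so its missing entry is 102 − 84 = 18.
Column 5: 26 + 20 + 18 + 13 + 27 = 104, so its missing entry is 102 − 104 = -2.
Row 1: -3 + 16 + 38 + 0 − 2 = 49, so its missing entry is 102 − 49 = 53.
Row 2: 26 + 16 + 26 + 6 + 26 = 100, so its missing entry is 102 − 100 = 2.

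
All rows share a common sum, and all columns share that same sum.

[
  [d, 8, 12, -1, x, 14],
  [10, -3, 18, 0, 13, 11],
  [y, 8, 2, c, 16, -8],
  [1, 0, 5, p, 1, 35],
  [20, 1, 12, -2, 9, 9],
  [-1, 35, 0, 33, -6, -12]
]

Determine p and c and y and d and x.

p = 7, c = 12, y = 19, d = 0, x = 16

Rows 2 and 5 both sum to 49, so that's the common total.
The known cells in column 5 total 33, leaving 49 − 33 = 16 for the blank.
The known cells in row 1 total 49, leaving 49 − 49 = 0 for the blank.
The known cells in column 1 total 30, leaving 49 − 30 = 19 for the blank.
The known cells in row 3 total 37, leaving 49 − 37 = 12 for the blank.
The known cells in row 4 total 42, leaving 49 − 42 = 7 for the blank.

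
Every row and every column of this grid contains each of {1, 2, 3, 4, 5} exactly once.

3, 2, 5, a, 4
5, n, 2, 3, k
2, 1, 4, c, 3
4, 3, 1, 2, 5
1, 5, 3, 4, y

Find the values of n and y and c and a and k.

At (row 5, col 5): row 5 already has {1, 3, 4, 5}, so the value is 2.
At (row 2, col 2): column 2 already has {1, 2, 3, 5}, so the value is 4.
For row 1, column 4: row 1 already has {2, 3, 4, 5}; that leaves 1.
At (row 2, col 5): row 2 already has {2, 3, 4, 5}, so the value is 1.
For row 3, column 4: row 3 already has {1, 2, 3, 4}; that leaves 5.

n = 4, y = 2, c = 5, a = 1, k = 1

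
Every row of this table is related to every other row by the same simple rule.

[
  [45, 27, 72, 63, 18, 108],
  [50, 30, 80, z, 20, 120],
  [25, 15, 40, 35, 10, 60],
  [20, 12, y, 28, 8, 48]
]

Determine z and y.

z = 70, y = 32

Each row is a constant multiple of every other row — this is a multiplication table with the headers hidden.
Row 2 is 50/45 = 10/9 times row 1, so its entry in column 4 is 63 × 10/9 = 70.
Row 4 is 20/45 = 4/9 times row 1, so its entry in column 3 is 72 × 4/9 = 32.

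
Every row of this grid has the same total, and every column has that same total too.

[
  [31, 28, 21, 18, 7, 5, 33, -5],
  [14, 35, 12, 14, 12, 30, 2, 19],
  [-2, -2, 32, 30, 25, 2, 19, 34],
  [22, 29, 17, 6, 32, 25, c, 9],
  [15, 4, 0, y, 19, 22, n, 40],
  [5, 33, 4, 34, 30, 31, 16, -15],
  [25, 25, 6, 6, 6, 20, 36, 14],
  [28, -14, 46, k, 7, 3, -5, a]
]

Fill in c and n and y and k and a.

c = -2, n = 39, y = -1, k = 31, a = 42

Rows 1 and 2 both sum to 138, so that's the common total.
Column 8 has -5 + 19 + 34 + 9 + 40 − 15 + 14 = 96; the blank must be 138 − 96 = 42.
Row 8 has 28 − 14 + 46 + 7 + 3 − 5 + 42 = 107; the blank must be 138 − 107 = 31.
Column 4 has 18 + 14 + 30 + 6 + 34 + 6 + 31 = 139; the blank must be 138 − 139 = -1.
Row 5 has 15 + 4 + 0 − 1 + 19 + 22 + 40 = 99; the blank must be 138 − 99 = 39.
Row 4 has 22 + 29 + 17 + 6 + 32 + 25 + 9 = 140; the blank must be 138 − 140 = -2.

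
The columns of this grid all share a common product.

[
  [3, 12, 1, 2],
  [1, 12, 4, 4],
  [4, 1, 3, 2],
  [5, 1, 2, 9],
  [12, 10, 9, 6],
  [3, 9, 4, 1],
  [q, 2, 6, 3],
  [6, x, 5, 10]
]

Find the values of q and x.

q = 2, x = 1

Columns 3 and 4 each multiply to 25920, so every column has product 25920.
Column 1: 3×1×4×5×12×3×6 = 12960, so the missing entry is 25920 ÷ 12960 = 2.
Column 2: 12×12×1×1×10×9×2 = 25920, so the missing entry is 25920 ÷ 25920 = 1.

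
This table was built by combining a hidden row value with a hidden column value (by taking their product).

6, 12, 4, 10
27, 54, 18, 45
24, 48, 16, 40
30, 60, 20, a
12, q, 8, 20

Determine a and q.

Each row is a constant multiple of every other row — this is a multiplication table with the headers hidden.
Row 4 is 20/4 = 5/1 times row 1, so its entry in column 4 is 10 × 5/1 = 50.
Row 5 is 8/4 = 2/1 times row 1, so its entry in column 2 is 12 × 2/1 = 24.

a = 50, q = 24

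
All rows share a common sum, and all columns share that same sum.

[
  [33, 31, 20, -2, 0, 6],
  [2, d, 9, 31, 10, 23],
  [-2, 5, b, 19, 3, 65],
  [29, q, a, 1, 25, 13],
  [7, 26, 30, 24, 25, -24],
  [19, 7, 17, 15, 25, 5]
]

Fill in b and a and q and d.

b = -2, a = 14, q = 6, d = 13

Rows 1 and 5 both sum to 88, so that's the common total.
Row 2: 2 + 9 + 31 + 10 + 23 = 75, so its missing entry is 88 − 75 = 13.
Column 2: 31 + 13 + 5 + 26 + 7 = 82, so its missing entry is 88 − 82 = 6.
Row 4: 29 + 6 + 1 + 25 + 13 = 74, so its missing entry is 88 − 74 = 14.
Row 3: -2 + 5 + 19 + 3 + 65 = 90, so its missing entry is 88 − 90 = -2.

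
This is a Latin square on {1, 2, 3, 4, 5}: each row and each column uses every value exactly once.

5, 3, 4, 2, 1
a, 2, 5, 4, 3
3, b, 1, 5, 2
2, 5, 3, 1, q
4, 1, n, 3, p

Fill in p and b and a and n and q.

p = 5, b = 4, a = 1, n = 2, q = 4

Cell (3,2): row 3 already has {1, 2, 3, 5} → 4.
At (row 4, col 5): row 4 already has {1, 2, 3, 5}, so the value is 4.
For row 5, column 5: column 5 already has {1, 2, 3, 4}; that leaves 5.
At (row 5, col 3): row 5 already has {1, 3, 4, 5}, so the value is 2.
For row 2, column 1: row 2 already has {2, 3, 4, 5}; that leaves 1.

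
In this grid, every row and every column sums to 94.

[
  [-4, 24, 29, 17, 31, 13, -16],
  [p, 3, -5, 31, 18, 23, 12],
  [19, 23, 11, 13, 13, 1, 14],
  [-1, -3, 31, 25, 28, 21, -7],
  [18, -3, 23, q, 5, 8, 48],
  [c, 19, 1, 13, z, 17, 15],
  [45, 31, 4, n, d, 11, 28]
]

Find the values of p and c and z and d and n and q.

p = 12, c = 5, z = 24, d = -25, n = 0, q = -5

Row 5: 18 − 3 + 23 + 5 + 8 + 48 = 99, so its missing entry is 94 − 99 = -5.
Row 2: 3 − 5 + 31 + 18 + 23 + 12 = 82, so its missing entry is 94 − 82 = 12.
Column 1: -4 + 12 + 19 − 1 + 18 + 45 = 89, so its missing entry is 94 − 89 = 5.
Row 6: 5 + 19 + 1 + 13 + 17 + 15 = 70, so its missing entry is 94 − 70 = 24.
Column 5: 31 + 18 + 13 + 28 + 5 + 24 = 119, so its missing entry is 94 − 119 = -25.
Row 7: 45 + 31 + 4 − 25 + 11 + 28 = 94, so its missing entry is 94 − 94 = 0.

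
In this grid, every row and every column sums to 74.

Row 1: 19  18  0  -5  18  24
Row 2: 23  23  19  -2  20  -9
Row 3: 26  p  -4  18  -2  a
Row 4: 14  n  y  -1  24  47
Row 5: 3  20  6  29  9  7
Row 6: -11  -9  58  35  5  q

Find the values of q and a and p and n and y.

q = -4, a = 9, p = 27, n = -5, y = -5

Row 6: -11 − 9 + 58 + 35 + 5 = 78, so its missing entry is 74 − 78 = -4.
Column 3: 0 + 19 − 4 + 6 + 58 = 79, so its missing entry is 74 − 79 = -5.
Row 4: 14 − 5 − 1 + 24 + 47 = 79, so its missing entry is 74 − 79 = -5.
Column 2: 18 + 23 − 5 + 20 − 9 = 47, so its missing entry is 74 − 47 = 27.
Row 3: 26 + 27 − 4 + 18 − 2 = 65, so its missing entry is 74 − 65 = 9.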